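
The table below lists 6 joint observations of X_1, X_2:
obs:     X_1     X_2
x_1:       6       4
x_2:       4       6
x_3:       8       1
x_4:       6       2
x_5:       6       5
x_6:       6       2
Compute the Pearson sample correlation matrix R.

Step 1 — column means:
  mean(X_1) = (6 + 4 + 8 + 6 + 6 + 6) / 6 = 36/6 = 6
  mean(X_2) = (4 + 6 + 1 + 2 + 5 + 2) / 6 = 20/6 = 3.3333

Step 2 — sample variances and covariances s[i,j] = (1/(n-1)) · Σ_k (x_{k,i} - mean_i) · (x_{k,j} - mean_j), with n-1 = 5:
  s[X_1,X_1] = ((0)·(0) + (-2)·(-2) + (2)·(2) + (0)·(0) + (0)·(0) + (0)·(0)) / 5 = 8/5 = 1.6
  s[X_1,X_2] = ((0)·(0.6667) + (-2)·(2.6667) + (2)·(-2.3333) + (0)·(-1.3333) + (0)·(1.6667) + (0)·(-1.3333)) / 5 = -10/5 = -2
  s[X_2,X_2] = ((0.6667)·(0.6667) + (2.6667)·(2.6667) + (-2.3333)·(-2.3333) + (-1.3333)·(-1.3333) + (1.6667)·(1.6667) + (-1.3333)·(-1.3333)) / 5 = 19.3333/5 = 3.8667
  Sample standard deviations s_i = √(s[i,i]):
  s(X_1) = √(1.6) = 1.2649
  s(X_2) = √(3.8667) = 1.9664

Step 3 — r_{ij} = s_{ij} / (s_i · s_j):
  r[X_1,X_1] = 1 (diagonal).
  r[X_1,X_2] = -2 / (1.2649 · 1.9664) = -2 / 2.4873 = -0.8041
  r[X_2,X_2] = 1 (diagonal).

R is symmetric with unit diagonal. Assembling:

R = [[1, -0.8041],
 [-0.8041, 1]]


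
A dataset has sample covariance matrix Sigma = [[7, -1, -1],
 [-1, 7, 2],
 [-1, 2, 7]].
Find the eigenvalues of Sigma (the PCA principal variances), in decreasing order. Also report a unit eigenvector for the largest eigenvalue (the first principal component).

Step 1 — characteristic polynomial p(λ) = det(λI - Sigma) = λ³ - tr·λ² + c_1·λ - det, where tr = trace, c_1 = sum of the principal 2×2 minors, det = det(Sigma):
  tr = 7 + 7 + 7 = 21,
  c_1 = (7·7 - (-1)²) + (7·7 - (-1)²) + (7·7 - (2)²) = 48 + 48 + 45 = 141,
  det = 7·(7·7 - (2)²) - (-1)·((-1)·7 - (2)·(-1)) + (-1)·((-1)·(2) - 7·(-1)) = 7·(45) - (-1)·(-5) + (-1)·(5) = 305.
  So p(λ) = λ³ - 21λ² + 141λ - 305.
Step 2 — look for an integer root (rational root theorem: any rational root is an integer divisor of 305). Testing λ = 5:
  p(5) = 125 - 525 + 705 - 305 = 0  ✓
  Dividing out (λ - 5): p(λ) = (λ - 5)(λ² - 16λ + 61).
Step 3 — remaining eigenvalues from the quadratic λ² - 16λ + 61 = 0:
  Δ = 16² - 4·61 = 256 - 244 = 12,  λ = (16 ± √12)/2 = (16 ± 3.4641)/2 ≈ 9.7321 or 6.2679.
  Sorted: λ_1 = 9.7321,  λ_2 = 6.2679,  λ_3 = 5  (check: sum = 21 = tr ✓).

Step 4 — unit eigenvector for λ_1 ≈ 9.7321: v spans the null space of (Sigma - λ_1 I), whose rows are
  r_1 = (-2.7321, -1, -1),  r_2 = (-1, -2.7321, 2),  r_3 = (-1, 2, -2.7321).
  v is orthogonal to every row, so take v ∝ r_1 × r_2 = ((-1)·(2) - (-1)·(-2.7321), (-1)·(-1) - (-2.7321)·(2), (-2.7321)·(-2.7321) - (-1)·(-1)) ≈ (-4.7321, 6.4641, 6.4641).
  Rescale (multiply by -1 so the first nonzero entry is positive): u = (4.7321, -6.4641, -6.4641).
  ||u|| = √((4.7321)² + (-6.4641)² + (-6.4641)²) = √(105.9615) ≈ 10.2938,  v_1 = u/||u|| ≈ (0.4597, -0.628, -0.628) (||v_1|| = 1).

λ_1 = 9.7321,  λ_2 = 6.2679,  λ_3 = 5;  v_1 ≈ (0.4597, -0.628, -0.628)


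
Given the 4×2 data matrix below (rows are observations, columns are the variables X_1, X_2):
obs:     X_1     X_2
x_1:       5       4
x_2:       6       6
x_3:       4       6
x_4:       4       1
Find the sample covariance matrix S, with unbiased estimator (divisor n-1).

Step 1 — column means:
  mean(X_1) = (5 + 6 + 4 + 4) / 4 = 19/4 = 4.75
  mean(X_2) = (4 + 6 + 6 + 1) / 4 = 17/4 = 4.25

Step 2 — sample covariance S[i,j] = (1/(n-1)) · Σ_k (x_{k,i} - mean_i) · (x_{k,j} - mean_j), with n-1 = 3.
  S[X_1,X_1] = ((0.25)·(0.25) + (1.25)·(1.25) + (-0.75)·(-0.75) + (-0.75)·(-0.75)) / 3 = 2.75/3 = 0.9167
  S[X_1,X_2] = ((0.25)·(-0.25) + (1.25)·(1.75) + (-0.75)·(1.75) + (-0.75)·(-3.25)) / 3 = 3.25/3 = 1.0833
  S[X_2,X_2] = ((-0.25)·(-0.25) + (1.75)·(1.75) + (1.75)·(1.75) + (-3.25)·(-3.25)) / 3 = 16.75/3 = 5.5833

S is symmetric (S[j,i] = S[i,j]). Assembling:

S = [[0.9167, 1.0833],
 [1.0833, 5.5833]]


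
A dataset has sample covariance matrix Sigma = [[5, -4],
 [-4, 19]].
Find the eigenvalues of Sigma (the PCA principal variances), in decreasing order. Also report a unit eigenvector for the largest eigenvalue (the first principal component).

Step 1 — characteristic polynomial of 2×2 Sigma:
  det(Sigma - λI) = λ² - trace · λ + det = 0.
  trace = 5 + 19 = 24, det = 5·19 - (-4)² = 79.
Step 2 — discriminant:
  Δ = trace² - 4·det = 576 - 316 = 260.
Step 3 — eigenvalues:
  λ = (trace ± √Δ)/2 = (24 ± 16.1245)/2,
  λ_1 = 20.0623,  λ_2 = 3.9377.

Step 4 — unit eigenvector for λ_1: solve (Sigma - λ_1 I)v = 0. First row:
  (5 - 20.0623)·v_x + (-4)·v_y = 0, i.e. (-15.0623)·v_x + (-4)·v_y = 0,
  so v ∝ (b, λ_1 - a) = (-4, 15.0623); multiply by -1 so the first entry is positive: u = (4, -15.0623).
  ||u|| = √((4)² + (-15.0623)²) = √(242.8716) ≈ 15.5843,
  v_1 = u/||u|| ≈ (0.2567, -0.9665) (||v_1|| = 1).

λ_1 = 20.0623,  λ_2 = 3.9377;  v_1 ≈ (0.2567, -0.9665)


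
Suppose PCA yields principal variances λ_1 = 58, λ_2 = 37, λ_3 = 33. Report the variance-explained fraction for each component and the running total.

Step 1 — total variance = trace(Sigma) = Σ λ_i = 58 + 37 + 33 = 128.

Step 2 — fraction explained by component i = λ_i / Σ λ:
  PC1: 58/128 = 0.4531
  PC2: 37/128 = 0.2891
  PC3: 33/128 = 0.2578

Step 3 — cumulative fraction after k components = (λ_1 + ... + λ_k) / Σ λ:
  k = 1: 58/128 = 0.4531
  k = 2: (58 + 37)/128 = 95/128 = 0.7422
  k = 3: (58 + 37 + 33)/128 = 128/128 = 1

Summary (fraction, with percent):

explained: PC1 0.4531 (45.31%), PC2 0.2891 (28.91%), PC3 0.2578 (25.78%);  cumulative: 0.4531, 0.7422, 1


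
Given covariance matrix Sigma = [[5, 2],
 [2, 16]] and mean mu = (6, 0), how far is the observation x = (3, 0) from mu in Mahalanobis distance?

Step 1 — centre the observation: (x - mu) = (-3, 0).

Step 2 — invert Sigma. det(Sigma) = 5·16 - (2)² = 76.
  Sigma^{-1} = (1/det) · [[d, -b], [-b, a]] = [[0.2105, -0.0263],
 [-0.0263, 0.0658]].

Step 3 — form the quadratic (x - mu)^T · Sigma^{-1} · (x - mu):
  Sigma^{-1} · (x - mu) = (-0.6316, 0.0789).
  (x - mu)^T · [Sigma^{-1} · (x - mu)] = (-3)·(-0.6316) + (0)·(0.0789) = 1.8947.

Step 4 — take square root: d = √(1.8947) ≈ 1.3765.

d(x, mu) = √(1.8947) ≈ 1.3765


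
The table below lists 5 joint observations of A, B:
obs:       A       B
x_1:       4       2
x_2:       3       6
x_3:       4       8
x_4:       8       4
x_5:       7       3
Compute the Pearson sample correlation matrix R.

Step 1 — column means:
  mean(A) = (4 + 3 + 4 + 8 + 7) / 5 = 26/5 = 5.2
  mean(B) = (2 + 6 + 8 + 4 + 3) / 5 = 23/5 = 4.6

Step 2 — sample variances and covariances s[i,j] = (1/(n-1)) · Σ_k (x_{k,i} - mean_i) · (x_{k,j} - mean_j), with n-1 = 4:
  s[A,A] = ((-1.2)·(-1.2) + (-2.2)·(-2.2) + (-1.2)·(-1.2) + (2.8)·(2.8) + (1.8)·(1.8)) / 4 = 18.8/4 = 4.7
  s[A,B] = ((-1.2)·(-2.6) + (-2.2)·(1.4) + (-1.2)·(3.4) + (2.8)·(-0.6) + (1.8)·(-1.6)) / 4 = -8.6/4 = -2.15
  s[B,B] = ((-2.6)·(-2.6) + (1.4)·(1.4) + (3.4)·(3.4) + (-0.6)·(-0.6) + (-1.6)·(-1.6)) / 4 = 23.2/4 = 5.8
  Sample standard deviations s_i = √(s[i,i]):
  s(A) = √(4.7) = 2.1679
  s(B) = √(5.8) = 2.4083

Step 3 — r_{ij} = s_{ij} / (s_i · s_j):
  r[A,A] = 1 (diagonal).
  r[A,B] = -2.15 / (2.1679 · 2.4083) = -2.15 / 5.2211 = -0.4118
  r[B,B] = 1 (diagonal).

R is symmetric with unit diagonal. Assembling:

R = [[1, -0.4118],
 [-0.4118, 1]]


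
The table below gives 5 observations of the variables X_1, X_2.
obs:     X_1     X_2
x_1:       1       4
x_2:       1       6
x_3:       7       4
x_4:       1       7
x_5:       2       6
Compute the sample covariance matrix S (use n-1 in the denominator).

Step 1 — column means:
  mean(X_1) = (1 + 1 + 7 + 1 + 2) / 5 = 12/5 = 2.4
  mean(X_2) = (4 + 6 + 4 + 7 + 6) / 5 = 27/5 = 5.4

Step 2 — sample covariance S[i,j] = (1/(n-1)) · Σ_k (x_{k,i} - mean_i) · (x_{k,j} - mean_j), with n-1 = 4.
  S[X_1,X_1] = ((-1.4)·(-1.4) + (-1.4)·(-1.4) + (4.6)·(4.6) + (-1.4)·(-1.4) + (-0.4)·(-0.4)) / 4 = 27.2/4 = 6.8
  S[X_1,X_2] = ((-1.4)·(-1.4) + (-1.4)·(0.6) + (4.6)·(-1.4) + (-1.4)·(1.6) + (-0.4)·(0.6)) / 4 = -7.8/4 = -1.95
  S[X_2,X_2] = ((-1.4)·(-1.4) + (0.6)·(0.6) + (-1.4)·(-1.4) + (1.6)·(1.6) + (0.6)·(0.6)) / 4 = 7.2/4 = 1.8

S is symmetric (S[j,i] = S[i,j]). Assembling:

S = [[6.8, -1.95],
 [-1.95, 1.8]]


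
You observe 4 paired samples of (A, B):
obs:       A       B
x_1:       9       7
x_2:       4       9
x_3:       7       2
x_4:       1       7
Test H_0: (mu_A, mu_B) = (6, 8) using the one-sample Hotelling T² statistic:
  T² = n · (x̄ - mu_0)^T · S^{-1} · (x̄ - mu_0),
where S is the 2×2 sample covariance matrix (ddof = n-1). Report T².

Step 1 — sample mean vector:
  mean(A) = (9 + 4 + 7 + 1) / 4 = 21/4 = 5.25
  mean(B) = (7 + 9 + 2 + 7) / 4 = 25/4 = 6.25
  x̄ = (5.25, 6.25),  deviation x̄ - mu_0 = (5.25, 6.25) - (6, 8) = (-0.75, -1.75).

Step 2 — sample covariance matrix, S[i,j] = (1/(n-1)) · Σ_k (x_{k,i} - mean_i) · (x_{k,j} - mean_j), divisor n-1 = 3:
  S[A,A] = ((3.75)·(3.75) + (-1.25)·(-1.25) + (1.75)·(1.75) + (-4.25)·(-4.25)) / 3 = 36.75/3 = 12.25
  S[A,B] = ((3.75)·(0.75) + (-1.25)·(2.75) + (1.75)·(-4.25) + (-4.25)·(0.75)) / 3 = -11.25/3 = -3.75
  S[B,B] = ((0.75)·(0.75) + (2.75)·(2.75) + (-4.25)·(-4.25) + (0.75)·(0.75)) / 3 = 26.75/3 = 8.9167
  S = [[12.25, -3.75],
 [-3.75, 8.9167]].

Step 3 — invert S. det(S) = 12.25·8.9167 - (-3.75)² = 95.1667.
  S^{-1} = (1/det) · [[d, -b], [-b, a]] = [[0.0937, 0.0394],
 [0.0394, 0.1287]].

Step 4 — quadratic form (x̄ - mu_0)^T · S^{-1} · (x̄ - mu_0):
  S^{-1} · (x̄ - mu_0) = (-0.1392, -0.2548),
  (x̄ - mu_0)^T · [...] = (-0.75)·(-0.1392) + (-1.75)·(-0.2548) = 0.5504.

Step 5 — scale by n: T² = 4 · 0.5504 = 2.2014.

T² ≈ 2.2014


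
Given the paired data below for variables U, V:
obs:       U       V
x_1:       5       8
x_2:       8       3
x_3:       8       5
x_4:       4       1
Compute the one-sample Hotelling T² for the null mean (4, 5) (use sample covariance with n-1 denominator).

Step 1 — sample mean vector:
  mean(U) = (5 + 8 + 8 + 4) / 4 = 25/4 = 6.25
  mean(V) = (8 + 3 + 5 + 1) / 4 = 17/4 = 4.25
  x̄ = (6.25, 4.25),  deviation x̄ - mu_0 = (6.25, 4.25) - (4, 5) = (2.25, -0.75).

Step 2 — sample covariance matrix, S[i,j] = (1/(n-1)) · Σ_k (x_{k,i} - mean_i) · (x_{k,j} - mean_j), divisor n-1 = 3:
  S[U,U] = ((-1.25)·(-1.25) + (1.75)·(1.75) + (1.75)·(1.75) + (-2.25)·(-2.25)) / 3 = 12.75/3 = 4.25
  S[U,V] = ((-1.25)·(3.75) + (1.75)·(-1.25) + (1.75)·(0.75) + (-2.25)·(-3.25)) / 3 = 1.75/3 = 0.5833
  S[V,V] = ((3.75)·(3.75) + (-1.25)·(-1.25) + (0.75)·(0.75) + (-3.25)·(-3.25)) / 3 = 26.75/3 = 8.9167
  S = [[4.25, 0.5833],
 [0.5833, 8.9167]].

Step 3 — invert S. det(S) = 4.25·8.9167 - (0.5833)² = 37.5556.
  S^{-1} = (1/det) · [[d, -b], [-b, a]] = [[0.2374, -0.0155],
 [-0.0155, 0.1132]].

Step 4 — quadratic form (x̄ - mu_0)^T · S^{-1} · (x̄ - mu_0):
  S^{-1} · (x̄ - mu_0) = (0.5459, -0.1198),
  (x̄ - mu_0)^T · [...] = (2.25)·(0.5459) + (-0.75)·(-0.1198) = 1.318.

Step 5 — scale by n: T² = 4 · 1.318 = 5.2722.

T² ≈ 5.2722


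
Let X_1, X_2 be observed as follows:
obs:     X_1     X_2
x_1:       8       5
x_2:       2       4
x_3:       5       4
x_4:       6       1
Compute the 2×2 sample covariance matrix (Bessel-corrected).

Step 1 — column means:
  mean(X_1) = (8 + 2 + 5 + 6) / 4 = 21/4 = 5.25
  mean(X_2) = (5 + 4 + 4 + 1) / 4 = 14/4 = 3.5

Step 2 — sample covariance S[i,j] = (1/(n-1)) · Σ_k (x_{k,i} - mean_i) · (x_{k,j} - mean_j), with n-1 = 3.
  S[X_1,X_1] = ((2.75)·(2.75) + (-3.25)·(-3.25) + (-0.25)·(-0.25) + (0.75)·(0.75)) / 3 = 18.75/3 = 6.25
  S[X_1,X_2] = ((2.75)·(1.5) + (-3.25)·(0.5) + (-0.25)·(0.5) + (0.75)·(-2.5)) / 3 = 0.5/3 = 0.1667
  S[X_2,X_2] = ((1.5)·(1.5) + (0.5)·(0.5) + (0.5)·(0.5) + (-2.5)·(-2.5)) / 3 = 9/3 = 3

S is symmetric (S[j,i] = S[i,j]). Assembling:

S = [[6.25, 0.1667],
 [0.1667, 3]]


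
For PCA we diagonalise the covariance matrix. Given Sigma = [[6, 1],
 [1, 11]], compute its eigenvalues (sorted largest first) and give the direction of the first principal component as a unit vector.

Step 1 — characteristic polynomial of 2×2 Sigma:
  det(Sigma - λI) = λ² - trace · λ + det = 0.
  trace = 6 + 11 = 17, det = 6·11 - (1)² = 65.
Step 2 — discriminant:
  Δ = trace² - 4·det = 289 - 260 = 29.
Step 3 — eigenvalues:
  λ = (trace ± √Δ)/2 = (17 ± 5.3852)/2,
  λ_1 = 11.1926,  λ_2 = 5.8074.

Step 4 — unit eigenvector for λ_1: solve (Sigma - λ_1 I)v = 0. First row:
  (6 - 11.1926)·v_x + (1)·v_y = 0, i.e. (-5.1926)·v_x + (1)·v_y = 0,
  so v ∝ (b, λ_1 - a) = (1, 5.1926) = u.
  ||u|| = √((1)² + (5.1926)²) = √(27.9629) ≈ 5.288,
  v_1 = u/||u|| ≈ (0.1891, 0.982) (||v_1|| = 1).

λ_1 = 11.1926,  λ_2 = 5.8074;  v_1 ≈ (0.1891, 0.982)


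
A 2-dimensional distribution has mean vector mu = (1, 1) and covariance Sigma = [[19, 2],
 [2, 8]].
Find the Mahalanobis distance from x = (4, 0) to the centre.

Step 1 — centre the observation: (x - mu) = (3, -1).

Step 2 — invert Sigma. det(Sigma) = 19·8 - (2)² = 148.
  Sigma^{-1} = (1/det) · [[d, -b], [-b, a]] = [[0.0541, -0.0135],
 [-0.0135, 0.1284]].

Step 3 — form the quadratic (x - mu)^T · Sigma^{-1} · (x - mu):
  Sigma^{-1} · (x - mu) = (0.1757, -0.1689).
  (x - mu)^T · [Sigma^{-1} · (x - mu)] = (3)·(0.1757) + (-1)·(-0.1689) = 0.6959.

Step 4 — take square root: d = √(0.6959) ≈ 0.8342.

d(x, mu) = √(0.6959) ≈ 0.8342


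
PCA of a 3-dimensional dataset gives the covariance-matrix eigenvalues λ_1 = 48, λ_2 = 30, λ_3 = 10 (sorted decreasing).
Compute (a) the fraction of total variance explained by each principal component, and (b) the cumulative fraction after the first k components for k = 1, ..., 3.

Step 1 — total variance = trace(Sigma) = Σ λ_i = 48 + 30 + 10 = 88.

Step 2 — fraction explained by component i = λ_i / Σ λ:
  PC1: 48/88 = 0.5455
  PC2: 30/88 = 0.3409
  PC3: 10/88 = 0.1136

Step 3 — cumulative fraction after k components = (λ_1 + ... + λ_k) / Σ λ:
  k = 1: 48/88 = 0.5455
  k = 2: (48 + 30)/88 = 78/88 = 0.8864
  k = 3: (48 + 30 + 10)/88 = 88/88 = 1

Summary (fraction, with percent):

explained: PC1 0.5455 (54.55%), PC2 0.3409 (34.09%), PC3 0.1136 (11.36%);  cumulative: 0.5455, 0.8864, 1


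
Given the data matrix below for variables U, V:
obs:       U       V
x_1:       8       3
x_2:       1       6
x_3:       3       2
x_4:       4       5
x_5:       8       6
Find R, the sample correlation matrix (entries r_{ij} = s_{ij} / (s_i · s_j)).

Step 1 — column means:
  mean(U) = (8 + 1 + 3 + 4 + 8) / 5 = 24/5 = 4.8
  mean(V) = (3 + 6 + 2 + 5 + 6) / 5 = 22/5 = 4.4

Step 2 — sample variances and covariances s[i,j] = (1/(n-1)) · Σ_k (x_{k,i} - mean_i) · (x_{k,j} - mean_j), with n-1 = 4:
  s[U,U] = ((3.2)·(3.2) + (-3.8)·(-3.8) + (-1.8)·(-1.8) + (-0.8)·(-0.8) + (3.2)·(3.2)) / 4 = 38.8/4 = 9.7
  s[U,V] = ((3.2)·(-1.4) + (-3.8)·(1.6) + (-1.8)·(-2.4) + (-0.8)·(0.6) + (3.2)·(1.6)) / 4 = -1.6/4 = -0.4
  s[V,V] = ((-1.4)·(-1.4) + (1.6)·(1.6) + (-2.4)·(-2.4) + (0.6)·(0.6) + (1.6)·(1.6)) / 4 = 13.2/4 = 3.3
  Sample standard deviations s_i = √(s[i,i]):
  s(U) = √(9.7) = 3.1145
  s(V) = √(3.3) = 1.8166

Step 3 — r_{ij} = s_{ij} / (s_i · s_j):
  r[U,U] = 1 (diagonal).
  r[U,V] = -0.4 / (3.1145 · 1.8166) = -0.4 / 5.6577 = -0.0707
  r[V,V] = 1 (diagonal).

R is symmetric with unit diagonal. Assembling:

R = [[1, -0.0707],
 [-0.0707, 1]]


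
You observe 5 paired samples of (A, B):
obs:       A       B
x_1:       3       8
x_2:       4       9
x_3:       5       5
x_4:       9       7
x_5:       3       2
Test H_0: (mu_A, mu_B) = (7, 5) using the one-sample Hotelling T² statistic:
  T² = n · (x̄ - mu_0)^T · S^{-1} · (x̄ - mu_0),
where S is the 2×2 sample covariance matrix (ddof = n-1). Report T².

Step 1 — sample mean vector:
  mean(A) = (3 + 4 + 5 + 9 + 3) / 5 = 24/5 = 4.8
  mean(B) = (8 + 9 + 5 + 7 + 2) / 5 = 31/5 = 6.2
  x̄ = (4.8, 6.2),  deviation x̄ - mu_0 = (4.8, 6.2) - (7, 5) = (-2.2, 1.2).

Step 2 — sample covariance matrix, S[i,j] = (1/(n-1)) · Σ_k (x_{k,i} - mean_i) · (x_{k,j} - mean_j), divisor n-1 = 4:
  S[A,A] = ((-1.8)·(-1.8) + (-0.8)·(-0.8) + (0.2)·(0.2) + (4.2)·(4.2) + (-1.8)·(-1.8)) / 4 = 24.8/4 = 6.2
  S[A,B] = ((-1.8)·(1.8) + (-0.8)·(2.8) + (0.2)·(-1.2) + (4.2)·(0.8) + (-1.8)·(-4.2)) / 4 = 5.2/4 = 1.3
  S[B,B] = ((1.8)·(1.8) + (2.8)·(2.8) + (-1.2)·(-1.2) + (0.8)·(0.8) + (-4.2)·(-4.2)) / 4 = 30.8/4 = 7.7
  S = [[6.2, 1.3],
 [1.3, 7.7]].

Step 3 — invert S. det(S) = 6.2·7.7 - (1.3)² = 46.05.
  S^{-1} = (1/det) · [[d, -b], [-b, a]] = [[0.1672, -0.0282],
 [-0.0282, 0.1346]].

Step 4 — quadratic form (x̄ - mu_0)^T · S^{-1} · (x̄ - mu_0):
  S^{-1} · (x̄ - mu_0) = (-0.4017, 0.2237),
  (x̄ - mu_0)^T · [...] = (-2.2)·(-0.4017) + (1.2)·(0.2237) = 1.1522.

Step 5 — scale by n: T² = 5 · 1.1522 = 5.7611.

T² ≈ 5.7611


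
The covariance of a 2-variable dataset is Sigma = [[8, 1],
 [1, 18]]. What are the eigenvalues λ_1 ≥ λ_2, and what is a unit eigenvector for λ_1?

Step 1 — characteristic polynomial of 2×2 Sigma:
  det(Sigma - λI) = λ² - trace · λ + det = 0.
  trace = 8 + 18 = 26, det = 8·18 - (1)² = 143.
Step 2 — discriminant:
  Δ = trace² - 4·det = 676 - 572 = 104.
Step 3 — eigenvalues:
  λ = (trace ± √Δ)/2 = (26 ± 10.198)/2,
  λ_1 = 18.099,  λ_2 = 7.901.

Step 4 — unit eigenvector for λ_1: solve (Sigma - λ_1 I)v = 0. First row:
  (8 - 18.099)·v_x + (1)·v_y = 0, i.e. (-10.099)·v_x + (1)·v_y = 0,
  so v ∝ (b, λ_1 - a) = (1, 10.099) = u.
  ||u|| = √((1)² + (10.099)²) = √(102.9902) ≈ 10.1484,
  v_1 = u/||u|| ≈ (0.0985, 0.9951) (||v_1|| = 1).

λ_1 = 18.099,  λ_2 = 7.901;  v_1 ≈ (0.0985, 0.9951)


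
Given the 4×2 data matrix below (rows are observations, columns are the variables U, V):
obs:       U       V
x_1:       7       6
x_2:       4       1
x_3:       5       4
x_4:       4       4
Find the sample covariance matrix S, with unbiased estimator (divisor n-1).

Step 1 — column means:
  mean(U) = (7 + 4 + 5 + 4) / 4 = 20/4 = 5
  mean(V) = (6 + 1 + 4 + 4) / 4 = 15/4 = 3.75

Step 2 — sample covariance S[i,j] = (1/(n-1)) · Σ_k (x_{k,i} - mean_i) · (x_{k,j} - mean_j), with n-1 = 3.
  S[U,U] = ((2)·(2) + (-1)·(-1) + (0)·(0) + (-1)·(-1)) / 3 = 6/3 = 2
  S[U,V] = ((2)·(2.25) + (-1)·(-2.75) + (0)·(0.25) + (-1)·(0.25)) / 3 = 7/3 = 2.3333
  S[V,V] = ((2.25)·(2.25) + (-2.75)·(-2.75) + (0.25)·(0.25) + (0.25)·(0.25)) / 3 = 12.75/3 = 4.25

S is symmetric (S[j,i] = S[i,j]). Assembling:

S = [[2, 2.3333],
 [2.3333, 4.25]]


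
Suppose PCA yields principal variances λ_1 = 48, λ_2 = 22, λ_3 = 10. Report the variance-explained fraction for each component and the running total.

Step 1 — total variance = trace(Sigma) = Σ λ_i = 48 + 22 + 10 = 80.

Step 2 — fraction explained by component i = λ_i / Σ λ:
  PC1: 48/80 = 0.6
  PC2: 22/80 = 0.275
  PC3: 10/80 = 0.125

Step 3 — cumulative fraction after k components = (λ_1 + ... + λ_k) / Σ λ:
  k = 1: 48/80 = 0.6
  k = 2: (48 + 22)/80 = 70/80 = 0.875
  k = 3: (48 + 22 + 10)/80 = 80/80 = 1

Summary (fraction, with percent):

explained: PC1 0.6 (60%), PC2 0.275 (27.5%), PC3 0.125 (12.5%);  cumulative: 0.6, 0.875, 1


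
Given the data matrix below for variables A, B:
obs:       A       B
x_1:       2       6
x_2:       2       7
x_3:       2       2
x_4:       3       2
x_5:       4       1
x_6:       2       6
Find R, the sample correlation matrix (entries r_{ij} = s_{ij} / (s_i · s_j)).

Step 1 — column means:
  mean(A) = (2 + 2 + 2 + 3 + 4 + 2) / 6 = 15/6 = 2.5
  mean(B) = (6 + 7 + 2 + 2 + 1 + 6) / 6 = 24/6 = 4

Step 2 — sample variances and covariances s[i,j] = (1/(n-1)) · Σ_k (x_{k,i} - mean_i) · (x_{k,j} - mean_j), with n-1 = 5:
  s[A,A] = ((-0.5)·(-0.5) + (-0.5)·(-0.5) + (-0.5)·(-0.5) + (0.5)·(0.5) + (1.5)·(1.5) + (-0.5)·(-0.5)) / 5 = 3.5/5 = 0.7
  s[A,B] = ((-0.5)·(2) + (-0.5)·(3) + (-0.5)·(-2) + (0.5)·(-2) + (1.5)·(-3) + (-0.5)·(2)) / 5 = -8/5 = -1.6
  s[B,B] = ((2)·(2) + (3)·(3) + (-2)·(-2) + (-2)·(-2) + (-3)·(-3) + (2)·(2)) / 5 = 34/5 = 6.8
  Sample standard deviations s_i = √(s[i,i]):
  s(A) = √(0.7) = 0.8367
  s(B) = √(6.8) = 2.6077

Step 3 — r_{ij} = s_{ij} / (s_i · s_j):
  r[A,A] = 1 (diagonal).
  r[A,B] = -1.6 / (0.8367 · 2.6077) = -1.6 / 2.1817 = -0.7334
  r[B,B] = 1 (diagonal).

R is symmetric with unit diagonal. Assembling:

R = [[1, -0.7334],
 [-0.7334, 1]]


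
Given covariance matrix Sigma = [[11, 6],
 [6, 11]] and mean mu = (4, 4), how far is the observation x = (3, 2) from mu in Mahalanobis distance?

Step 1 — centre the observation: (x - mu) = (-1, -2).

Step 2 — invert Sigma. det(Sigma) = 11·11 - (6)² = 85.
  Sigma^{-1} = (1/det) · [[d, -b], [-b, a]] = [[0.1294, -0.0706],
 [-0.0706, 0.1294]].

Step 3 — form the quadratic (x - mu)^T · Sigma^{-1} · (x - mu):
  Sigma^{-1} · (x - mu) = (0.0118, -0.1882).
  (x - mu)^T · [Sigma^{-1} · (x - mu)] = (-1)·(0.0118) + (-2)·(-0.1882) = 0.3647.

Step 4 — take square root: d = √(0.3647) ≈ 0.6039.

d(x, mu) = √(0.3647) ≈ 0.6039


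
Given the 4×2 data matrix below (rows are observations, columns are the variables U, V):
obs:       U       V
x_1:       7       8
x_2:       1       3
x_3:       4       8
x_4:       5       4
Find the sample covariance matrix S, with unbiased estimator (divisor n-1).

Step 1 — column means:
  mean(U) = (7 + 1 + 4 + 5) / 4 = 17/4 = 4.25
  mean(V) = (8 + 3 + 8 + 4) / 4 = 23/4 = 5.75

Step 2 — sample covariance S[i,j] = (1/(n-1)) · Σ_k (x_{k,i} - mean_i) · (x_{k,j} - mean_j), with n-1 = 3.
  S[U,U] = ((2.75)·(2.75) + (-3.25)·(-3.25) + (-0.25)·(-0.25) + (0.75)·(0.75)) / 3 = 18.75/3 = 6.25
  S[U,V] = ((2.75)·(2.25) + (-3.25)·(-2.75) + (-0.25)·(2.25) + (0.75)·(-1.75)) / 3 = 13.25/3 = 4.4167
  S[V,V] = ((2.25)·(2.25) + (-2.75)·(-2.75) + (2.25)·(2.25) + (-1.75)·(-1.75)) / 3 = 20.75/3 = 6.9167

S is symmetric (S[j,i] = S[i,j]). Assembling:

S = [[6.25, 4.4167],
 [4.4167, 6.9167]]


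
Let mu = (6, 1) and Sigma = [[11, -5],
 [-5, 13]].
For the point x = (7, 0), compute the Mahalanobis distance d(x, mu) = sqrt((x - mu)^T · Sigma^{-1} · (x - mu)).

Step 1 — centre the observation: (x - mu) = (1, -1).

Step 2 — invert Sigma. det(Sigma) = 11·13 - (-5)² = 118.
  Sigma^{-1} = (1/det) · [[d, -b], [-b, a]] = [[0.1102, 0.0424],
 [0.0424, 0.0932]].

Step 3 — form the quadratic (x - mu)^T · Sigma^{-1} · (x - mu):
  Sigma^{-1} · (x - mu) = (0.0678, -0.0508).
  (x - mu)^T · [Sigma^{-1} · (x - mu)] = (1)·(0.0678) + (-1)·(-0.0508) = 0.1186.

Step 4 — take square root: d = √(0.1186) ≈ 0.3444.

d(x, mu) = √(0.1186) ≈ 0.3444


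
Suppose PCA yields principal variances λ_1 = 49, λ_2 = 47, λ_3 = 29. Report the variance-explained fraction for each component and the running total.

Step 1 — total variance = trace(Sigma) = Σ λ_i = 49 + 47 + 29 = 125.

Step 2 — fraction explained by component i = λ_i / Σ λ:
  PC1: 49/125 = 0.392
  PC2: 47/125 = 0.376
  PC3: 29/125 = 0.232

Step 3 — cumulative fraction after k components = (λ_1 + ... + λ_k) / Σ λ:
  k = 1: 49/125 = 0.392
  k = 2: (49 + 47)/125 = 96/125 = 0.768
  k = 3: (49 + 47 + 29)/125 = 125/125 = 1

Summary (fraction, with percent):

explained: PC1 0.392 (39.2%), PC2 0.376 (37.6%), PC3 0.232 (23.2%);  cumulative: 0.392, 0.768, 1


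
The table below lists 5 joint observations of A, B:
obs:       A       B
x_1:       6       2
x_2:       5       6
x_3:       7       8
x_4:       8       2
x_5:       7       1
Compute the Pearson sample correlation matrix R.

Step 1 — column means:
  mean(A) = (6 + 5 + 7 + 8 + 7) / 5 = 33/5 = 6.6
  mean(B) = (2 + 6 + 8 + 2 + 1) / 5 = 19/5 = 3.8

Step 2 — sample variances and covariances s[i,j] = (1/(n-1)) · Σ_k (x_{k,i} - mean_i) · (x_{k,j} - mean_j), with n-1 = 4:
  s[A,A] = ((-0.6)·(-0.6) + (-1.6)·(-1.6) + (0.4)·(0.4) + (1.4)·(1.4) + (0.4)·(0.4)) / 4 = 5.2/4 = 1.3
  s[A,B] = ((-0.6)·(-1.8) + (-1.6)·(2.2) + (0.4)·(4.2) + (1.4)·(-1.8) + (0.4)·(-2.8)) / 4 = -4.4/4 = -1.1
  s[B,B] = ((-1.8)·(-1.8) + (2.2)·(2.2) + (4.2)·(4.2) + (-1.8)·(-1.8) + (-2.8)·(-2.8)) / 4 = 36.8/4 = 9.2
  Sample standard deviations s_i = √(s[i,i]):
  s(A) = √(1.3) = 1.1402
  s(B) = √(9.2) = 3.0332

Step 3 — r_{ij} = s_{ij} / (s_i · s_j):
  r[A,A] = 1 (diagonal).
  r[A,B] = -1.1 / (1.1402 · 3.0332) = -1.1 / 3.4583 = -0.3181
  r[B,B] = 1 (diagonal).

R is symmetric with unit diagonal. Assembling:

R = [[1, -0.3181],
 [-0.3181, 1]]


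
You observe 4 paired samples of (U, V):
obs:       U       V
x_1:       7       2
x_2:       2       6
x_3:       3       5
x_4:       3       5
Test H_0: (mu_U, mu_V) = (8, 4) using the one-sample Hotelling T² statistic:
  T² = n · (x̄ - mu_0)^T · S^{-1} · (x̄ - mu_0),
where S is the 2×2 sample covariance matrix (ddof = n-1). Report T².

Step 1 — sample mean vector:
  mean(U) = (7 + 2 + 3 + 3) / 4 = 15/4 = 3.75
  mean(V) = (2 + 6 + 5 + 5) / 4 = 18/4 = 4.5
  x̄ = (3.75, 4.5),  deviation x̄ - mu_0 = (3.75, 4.5) - (8, 4) = (-4.25, 0.5).

Step 2 — sample covariance matrix, S[i,j] = (1/(n-1)) · Σ_k (x_{k,i} - mean_i) · (x_{k,j} - mean_j), divisor n-1 = 3:
  S[U,U] = ((3.25)·(3.25) + (-1.75)·(-1.75) + (-0.75)·(-0.75) + (-0.75)·(-0.75)) / 3 = 14.75/3 = 4.9167
  S[U,V] = ((3.25)·(-2.5) + (-1.75)·(1.5) + (-0.75)·(0.5) + (-0.75)·(0.5)) / 3 = -11.5/3 = -3.8333
  S[V,V] = ((-2.5)·(-2.5) + (1.5)·(1.5) + (0.5)·(0.5) + (0.5)·(0.5)) / 3 = 9/3 = 3
  S = [[4.9167, -3.8333],
 [-3.8333, 3]].

Step 3 — invert S. det(S) = 4.9167·3 - (-3.8333)² = 0.0556.
  S^{-1} = (1/det) · [[d, -b], [-b, a]] = [[54, 69],
 [69, 88.5]].

Step 4 — quadratic form (x̄ - mu_0)^T · S^{-1} · (x̄ - mu_0):
  S^{-1} · (x̄ - mu_0) = (-195, -249),
  (x̄ - mu_0)^T · [...] = (-4.25)·(-195) + (0.5)·(-249) = 704.25.

Step 5 — scale by n: T² = 4 · 704.25 = 2817.

T² ≈ 2817


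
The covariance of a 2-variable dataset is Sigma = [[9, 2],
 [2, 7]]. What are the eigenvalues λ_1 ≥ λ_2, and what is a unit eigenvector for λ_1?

Step 1 — characteristic polynomial of 2×2 Sigma:
  det(Sigma - λI) = λ² - trace · λ + det = 0.
  trace = 9 + 7 = 16, det = 9·7 - (2)² = 59.
Step 2 — discriminant:
  Δ = trace² - 4·det = 256 - 236 = 20.
Step 3 — eigenvalues:
  λ = (trace ± √Δ)/2 = (16 ± 4.4721)/2,
  λ_1 = 10.2361,  λ_2 = 5.7639.

Step 4 — unit eigenvector for λ_1: solve (Sigma - λ_1 I)v = 0. First row:
  (9 - 10.2361)·v_x + (2)·v_y = 0, i.e. (-1.2361)·v_x + (2)·v_y = 0,
  so v ∝ (b, λ_1 - a) = (2, 1.2361) = u.
  ||u|| = √((2)² + (1.2361)²) = √(5.5279) ≈ 2.3511,
  v_1 = u/||u|| ≈ (0.8507, 0.5257) (||v_1|| = 1).

λ_1 = 10.2361,  λ_2 = 5.7639;  v_1 ≈ (0.8507, 0.5257)


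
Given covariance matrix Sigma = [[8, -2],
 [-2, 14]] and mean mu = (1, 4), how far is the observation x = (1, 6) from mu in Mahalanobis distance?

Step 1 — centre the observation: (x - mu) = (0, 2).

Step 2 — invert Sigma. det(Sigma) = 8·14 - (-2)² = 108.
  Sigma^{-1} = (1/det) · [[d, -b], [-b, a]] = [[0.1296, 0.0185],
 [0.0185, 0.0741]].

Step 3 — form the quadratic (x - mu)^T · Sigma^{-1} · (x - mu):
  Sigma^{-1} · (x - mu) = (0.037, 0.1481).
  (x - mu)^T · [Sigma^{-1} · (x - mu)] = (0)·(0.037) + (2)·(0.1481) = 0.2963.

Step 4 — take square root: d = √(0.2963) ≈ 0.5443.

d(x, mu) = √(0.2963) ≈ 0.5443


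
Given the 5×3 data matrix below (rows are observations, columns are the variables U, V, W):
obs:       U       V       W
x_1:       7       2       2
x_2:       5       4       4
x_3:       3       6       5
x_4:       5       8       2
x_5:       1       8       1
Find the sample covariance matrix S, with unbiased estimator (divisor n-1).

Step 1 — column means:
  mean(U) = (7 + 5 + 3 + 5 + 1) / 5 = 21/5 = 4.2
  mean(V) = (2 + 4 + 6 + 8 + 8) / 5 = 28/5 = 5.6
  mean(W) = (2 + 4 + 5 + 2 + 1) / 5 = 14/5 = 2.8

Step 2 — sample covariance S[i,j] = (1/(n-1)) · Σ_k (x_{k,i} - mean_i) · (x_{k,j} - mean_j), with n-1 = 4.
  S[U,U] = ((2.8)·(2.8) + (0.8)·(0.8) + (-1.2)·(-1.2) + (0.8)·(0.8) + (-3.2)·(-3.2)) / 4 = 20.8/4 = 5.2
  S[U,V] = ((2.8)·(-3.6) + (0.8)·(-1.6) + (-1.2)·(0.4) + (0.8)·(2.4) + (-3.2)·(2.4)) / 4 = -17.6/4 = -4.4
  S[U,W] = ((2.8)·(-0.8) + (0.8)·(1.2) + (-1.2)·(2.2) + (0.8)·(-0.8) + (-3.2)·(-1.8)) / 4 = 1.2/4 = 0.3
  S[V,V] = ((-3.6)·(-3.6) + (-1.6)·(-1.6) + (0.4)·(0.4) + (2.4)·(2.4) + (2.4)·(2.4)) / 4 = 27.2/4 = 6.8
  S[V,W] = ((-3.6)·(-0.8) + (-1.6)·(1.2) + (0.4)·(2.2) + (2.4)·(-0.8) + (2.4)·(-1.8)) / 4 = -4.4/4 = -1.1
  S[W,W] = ((-0.8)·(-0.8) + (1.2)·(1.2) + (2.2)·(2.2) + (-0.8)·(-0.8) + (-1.8)·(-1.8)) / 4 = 10.8/4 = 2.7

S is symmetric (S[j,i] = S[i,j]). Assembling:

S = [[5.2, -4.4, 0.3],
 [-4.4, 6.8, -1.1],
 [0.3, -1.1, 2.7]]


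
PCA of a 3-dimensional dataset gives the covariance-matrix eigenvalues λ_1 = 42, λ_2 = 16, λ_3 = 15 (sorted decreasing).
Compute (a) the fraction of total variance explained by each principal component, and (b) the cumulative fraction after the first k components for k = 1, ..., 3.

Step 1 — total variance = trace(Sigma) = Σ λ_i = 42 + 16 + 15 = 73.

Step 2 — fraction explained by component i = λ_i / Σ λ:
  PC1: 42/73 = 0.5753
  PC2: 16/73 = 0.2192
  PC3: 15/73 = 0.2055

Step 3 — cumulative fraction after k components = (λ_1 + ... + λ_k) / Σ λ:
  k = 1: 42/73 = 0.5753
  k = 2: (42 + 16)/73 = 58/73 = 0.7945
  k = 3: (42 + 16 + 15)/73 = 73/73 = 1

Summary (fraction, with percent):

explained: PC1 0.5753 (57.53%), PC2 0.2192 (21.92%), PC3 0.2055 (20.55%);  cumulative: 0.5753, 0.7945, 1


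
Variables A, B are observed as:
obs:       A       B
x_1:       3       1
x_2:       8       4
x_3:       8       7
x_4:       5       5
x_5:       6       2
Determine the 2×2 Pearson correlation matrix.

Step 1 — column means:
  mean(A) = (3 + 8 + 8 + 5 + 6) / 5 = 30/5 = 6
  mean(B) = (1 + 4 + 7 + 5 + 2) / 5 = 19/5 = 3.8

Step 2 — sample variances and covariances s[i,j] = (1/(n-1)) · Σ_k (x_{k,i} - mean_i) · (x_{k,j} - mean_j), with n-1 = 4:
  s[A,A] = ((-3)·(-3) + (2)·(2) + (2)·(2) + (-1)·(-1) + (0)·(0)) / 4 = 18/4 = 4.5
  s[A,B] = ((-3)·(-2.8) + (2)·(0.2) + (2)·(3.2) + (-1)·(1.2) + (0)·(-1.8)) / 4 = 14/4 = 3.5
  s[B,B] = ((-2.8)·(-2.8) + (0.2)·(0.2) + (3.2)·(3.2) + (1.2)·(1.2) + (-1.8)·(-1.8)) / 4 = 22.8/4 = 5.7
  Sample standard deviations s_i = √(s[i,i]):
  s(A) = √(4.5) = 2.1213
  s(B) = √(5.7) = 2.3875

Step 3 — r_{ij} = s_{ij} / (s_i · s_j):
  r[A,A] = 1 (diagonal).
  r[A,B] = 3.5 / (2.1213 · 2.3875) = 3.5 / 5.0646 = 0.6911
  r[B,B] = 1 (diagonal).

R is symmetric with unit diagonal. Assembling:

R = [[1, 0.6911],
 [0.6911, 1]]


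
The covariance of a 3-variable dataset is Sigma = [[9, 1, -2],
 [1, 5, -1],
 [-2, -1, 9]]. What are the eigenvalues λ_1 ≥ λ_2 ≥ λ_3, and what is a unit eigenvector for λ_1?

Step 1 — characteristic polynomial p(λ) = det(λI - Sigma) = λ³ - tr·λ² + c_1·λ - det, where tr = trace, c_1 = sum of the principal 2×2 minors, det = det(Sigma):
  tr = 9 + 5 + 9 = 23,
  c_1 = (9·5 - (1)²) + (9·9 - (-2)²) + (5·9 - (-1)²) = 44 + 77 + 44 = 165,
  det = 9·(5·9 - (-1)²) - (1)·((1)·9 - (-1)·(-2)) + (-2)·((1)·(-1) - 5·(-2)) = 9·(44) - (1)·(7) + (-2)·(9) = 371.
  So p(λ) = λ³ - 23λ² + 165λ - 371.
Step 2 — look for an integer root (rational root theorem: any rational root is an integer divisor of 371). Testing λ = 7:
  p(7) = 343 - 1127 + 1155 - 371 = 0  ✓
  Dividing out (λ - 7): p(λ) = (λ - 7)(λ² - 16λ + 53).
Step 3 — remaining eigenvalues from the quadratic λ² - 16λ + 53 = 0:
  Δ = 16² - 4·53 = 256 - 212 = 44,  λ = (16 ± √44)/2 = (16 ± 6.6332)/2 ≈ 11.3166 or 4.6834.
  Sorted: λ_1 = 11.3166,  λ_2 = 7,  λ_3 = 4.6834  (check: sum = 23 = tr ✓).

Step 4 — unit eigenvector for λ_1 ≈ 11.3166: v spans the null space of (Sigma - λ_1 I), whose rows are
  r_1 = (-2.3166, 1, -2),  r_2 = (1, -6.3166, -1),  r_3 = (-2, -1, -2.3166).
  v is orthogonal to every row, so take v ∝ r_1 × r_2 = ((1)·(-1) - (-2)·(-6.3166), (-2)·(1) - (-2.3166)·(-1), (-2.3166)·(-6.3166) - (1)·(1)) ≈ (-13.6332, -4.3166, 13.6332).
  Rescale (multiply by -1 so the first nonzero entry is positive): u = (13.6332, 4.3166, -13.6332).
  ||u|| = √((13.6332)² + (4.3166)² + (-13.6332)²) = √(390.3642) ≈ 19.7576,  v_1 = u/||u|| ≈ (0.69, 0.2185, -0.69) (||v_1|| = 1).

λ_1 = 11.3166,  λ_2 = 7,  λ_3 = 4.6834;  v_1 ≈ (0.69, 0.2185, -0.69)


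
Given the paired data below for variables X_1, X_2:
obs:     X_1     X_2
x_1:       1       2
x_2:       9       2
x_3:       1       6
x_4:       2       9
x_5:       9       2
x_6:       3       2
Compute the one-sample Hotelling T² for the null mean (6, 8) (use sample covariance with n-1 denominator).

Step 1 — sample mean vector:
  mean(X_1) = (1 + 9 + 1 + 2 + 9 + 3) / 6 = 25/6 = 4.1667
  mean(X_2) = (2 + 2 + 6 + 9 + 2 + 2) / 6 = 23/6 = 3.8333
  x̄ = (4.1667, 3.8333),  deviation x̄ - mu_0 = (4.1667, 3.8333) - (6, 8) = (-1.8333, -4.1667).

Step 2 — sample covariance matrix, S[i,j] = (1/(n-1)) · Σ_k (x_{k,i} - mean_i) · (x_{k,j} - mean_j), divisor n-1 = 5:
  S[X_1,X_1] = ((-3.1667)·(-3.1667) + (4.8333)·(4.8333) + (-3.1667)·(-3.1667) + (-2.1667)·(-2.1667) + (4.8333)·(4.8333) + (-1.1667)·(-1.1667)) / 5 = 72.8333/5 = 14.5667
  S[X_1,X_2] = ((-3.1667)·(-1.8333) + (4.8333)·(-1.8333) + (-3.1667)·(2.1667) + (-2.1667)·(5.1667) + (4.8333)·(-1.8333) + (-1.1667)·(-1.8333)) / 5 = -27.8333/5 = -5.5667
  S[X_2,X_2] = ((-1.8333)·(-1.8333) + (-1.8333)·(-1.8333) + (2.1667)·(2.1667) + (5.1667)·(5.1667) + (-1.8333)·(-1.8333) + (-1.8333)·(-1.8333)) / 5 = 44.8333/5 = 8.9667
  S = [[14.5667, -5.5667],
 [-5.5667, 8.9667]].

Step 3 — invert S. det(S) = 14.5667·8.9667 - (-5.5667)² = 99.6267.
  S^{-1} = (1/det) · [[d, -b], [-b, a]] = [[0.09, 0.0559],
 [0.0559, 0.1462]].

Step 4 — quadratic form (x̄ - mu_0)^T · S^{-1} · (x̄ - mu_0):
  S^{-1} · (x̄ - mu_0) = (-0.3978, -0.7117),
  (x̄ - mu_0)^T · [...] = (-1.8333)·(-0.3978) + (-4.1667)·(-0.7117) = 3.6946.

Step 5 — scale by n: T² = 6 · 3.6946 = 22.1674.

T² ≈ 22.1674


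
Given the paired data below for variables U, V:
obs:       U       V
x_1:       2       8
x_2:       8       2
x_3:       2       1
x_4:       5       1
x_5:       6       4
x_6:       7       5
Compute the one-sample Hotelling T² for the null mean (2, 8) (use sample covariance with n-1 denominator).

Step 1 — sample mean vector:
  mean(U) = (2 + 8 + 2 + 5 + 6 + 7) / 6 = 30/6 = 5
  mean(V) = (8 + 2 + 1 + 1 + 4 + 5) / 6 = 21/6 = 3.5
  x̄ = (5, 3.5),  deviation x̄ - mu_0 = (5, 3.5) - (2, 8) = (3, -4.5).

Step 2 — sample covariance matrix, S[i,j] = (1/(n-1)) · Σ_k (x_{k,i} - mean_i) · (x_{k,j} - mean_j), divisor n-1 = 5:
  S[U,U] = ((-3)·(-3) + (3)·(3) + (-3)·(-3) + (0)·(0) + (1)·(1) + (2)·(2)) / 5 = 32/5 = 6.4
  S[U,V] = ((-3)·(4.5) + (3)·(-1.5) + (-3)·(-2.5) + (0)·(-2.5) + (1)·(0.5) + (2)·(1.5)) / 5 = -7/5 = -1.4
  S[V,V] = ((4.5)·(4.5) + (-1.5)·(-1.5) + (-2.5)·(-2.5) + (-2.5)·(-2.5) + (0.5)·(0.5) + (1.5)·(1.5)) / 5 = 37.5/5 = 7.5
  S = [[6.4, -1.4],
 [-1.4, 7.5]].

Step 3 — invert S. det(S) = 6.4·7.5 - (-1.4)² = 46.04.
  S^{-1} = (1/det) · [[d, -b], [-b, a]] = [[0.1629, 0.0304],
 [0.0304, 0.139]].

Step 4 — quadratic form (x̄ - mu_0)^T · S^{-1} · (x̄ - mu_0):
  S^{-1} · (x̄ - mu_0) = (0.3519, -0.5343),
  (x̄ - mu_0)^T · [...] = (3)·(0.3519) + (-4.5)·(-0.5343) = 3.46.

Step 5 — scale by n: T² = 6 · 3.46 = 20.7602.

T² ≈ 20.7602


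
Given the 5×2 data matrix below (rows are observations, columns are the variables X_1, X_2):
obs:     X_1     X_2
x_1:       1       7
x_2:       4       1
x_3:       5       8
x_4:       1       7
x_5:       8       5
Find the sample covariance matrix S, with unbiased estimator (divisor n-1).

Step 1 — column means:
  mean(X_1) = (1 + 4 + 5 + 1 + 8) / 5 = 19/5 = 3.8
  mean(X_2) = (7 + 1 + 8 + 7 + 5) / 5 = 28/5 = 5.6

Step 2 — sample covariance S[i,j] = (1/(n-1)) · Σ_k (x_{k,i} - mean_i) · (x_{k,j} - mean_j), with n-1 = 4.
  S[X_1,X_1] = ((-2.8)·(-2.8) + (0.2)·(0.2) + (1.2)·(1.2) + (-2.8)·(-2.8) + (4.2)·(4.2)) / 4 = 34.8/4 = 8.7
  S[X_1,X_2] = ((-2.8)·(1.4) + (0.2)·(-4.6) + (1.2)·(2.4) + (-2.8)·(1.4) + (4.2)·(-0.6)) / 4 = -8.4/4 = -2.1
  S[X_2,X_2] = ((1.4)·(1.4) + (-4.6)·(-4.6) + (2.4)·(2.4) + (1.4)·(1.4) + (-0.6)·(-0.6)) / 4 = 31.2/4 = 7.8

S is symmetric (S[j,i] = S[i,j]). Assembling:

S = [[8.7, -2.1],
 [-2.1, 7.8]]


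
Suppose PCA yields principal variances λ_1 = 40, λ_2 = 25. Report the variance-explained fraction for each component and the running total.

Step 1 — total variance = trace(Sigma) = Σ λ_i = 40 + 25 = 65.

Step 2 — fraction explained by component i = λ_i / Σ λ:
  PC1: 40/65 = 0.6154
  PC2: 25/65 = 0.3846

Step 3 — cumulative fraction after k components = (λ_1 + ... + λ_k) / Σ λ:
  k = 1: 40/65 = 0.6154
  k = 2: (40 + 25)/65 = 65/65 = 1

Summary (fraction, with percent):

explained: PC1 0.6154 (61.54%), PC2 0.3846 (38.46%);  cumulative: 0.6154, 1


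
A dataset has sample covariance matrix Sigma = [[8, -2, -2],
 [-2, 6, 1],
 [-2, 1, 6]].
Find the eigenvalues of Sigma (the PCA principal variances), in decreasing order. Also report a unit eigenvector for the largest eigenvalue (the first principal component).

Step 1 — characteristic polynomial p(λ) = det(λI - Sigma) = λ³ - tr·λ² + c_1·λ - det, where tr = trace, c_1 = sum of the principal 2×2 minors, det = det(Sigma):
  tr = 8 + 6 + 6 = 20,
  c_1 = (8·6 - (-2)²) + (8·6 - (-2)²) + (6·6 - (1)²) = 44 + 44 + 35 = 123,
  det = 8·(6·6 - (1)²) - (-2)·((-2)·6 - (1)·(-2)) + (-2)·((-2)·(1) - 6·(-2)) = 8·(35) - (-2)·(-10) + (-2)·(10) = 240.
  So p(λ) = λ³ - 20λ² + 123λ - 240.
Step 2 — look for an integer root (rational root theorem: any rational root is an integer divisor of 240). Testing λ = 5:
  p(5) = 125 - 500 + 615 - 240 = 0  ✓
  Dividing out (λ - 5): p(λ) = (λ - 5)(λ² - 15λ + 48).
Step 3 — remaining eigenvalues from the quadratic λ² - 15λ + 48 = 0:
  Δ = 15² - 4·48 = 225 - 192 = 33,  λ = (15 ± √33)/2 = (15 ± 5.7446)/2 ≈ 10.3723 or 4.6277.
  Sorted: λ_1 = 10.3723,  λ_2 = 5,  λ_3 = 4.6277  (check: sum = 20 = tr ✓).

Step 4 — unit eigenvector for λ_1 ≈ 10.3723: v spans the null space of (Sigma - λ_1 I), whose rows are
  r_1 = (-2.3723, -2, -2),  r_2 = (-2, -4.3723, 1),  r_3 = (-2, 1, -4.3723).
  v is orthogonal to every row, so take v ∝ r_1 × r_2 = ((-2)·(1) - (-2)·(-4.3723), (-2)·(-2) - (-2.3723)·(1), (-2.3723)·(-4.3723) - (-2)·(-2)) ≈ (-10.7446, 6.3723, 6.3723).
  Rescale (multiply by -1 so the first nonzero entry is positive): u = (10.7446, -6.3723, -6.3723).
  ||u|| = √((10.7446)² + (-6.3723)² + (-6.3723)²) = √(196.6576) ≈ 14.0235,  v_1 = u/||u|| ≈ (0.7662, -0.4544, -0.4544) (||v_1|| = 1).

λ_1 = 10.3723,  λ_2 = 5,  λ_3 = 4.6277;  v_1 ≈ (0.7662, -0.4544, -0.4544)


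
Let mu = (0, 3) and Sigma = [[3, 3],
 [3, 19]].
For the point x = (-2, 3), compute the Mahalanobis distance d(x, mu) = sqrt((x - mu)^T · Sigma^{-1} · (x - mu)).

Step 1 — centre the observation: (x - mu) = (-2, 0).

Step 2 — invert Sigma. det(Sigma) = 3·19 - (3)² = 48.
  Sigma^{-1} = (1/det) · [[d, -b], [-b, a]] = [[0.3958, -0.0625],
 [-0.0625, 0.0625]].

Step 3 — form the quadratic (x - mu)^T · Sigma^{-1} · (x - mu):
  Sigma^{-1} · (x - mu) = (-0.7917, 0.125).
  (x - mu)^T · [Sigma^{-1} · (x - mu)] = (-2)·(-0.7917) + (0)·(0.125) = 1.5833.

Step 4 — take square root: d = √(1.5833) ≈ 1.2583.

d(x, mu) = √(1.5833) ≈ 1.2583


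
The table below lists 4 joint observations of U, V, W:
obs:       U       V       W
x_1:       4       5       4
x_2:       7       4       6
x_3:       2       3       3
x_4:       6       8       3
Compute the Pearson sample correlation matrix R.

Step 1 — column means:
  mean(U) = (4 + 7 + 2 + 6) / 4 = 19/4 = 4.75
  mean(V) = (5 + 4 + 3 + 8) / 4 = 20/4 = 5
  mean(W) = (4 + 6 + 3 + 3) / 4 = 16/4 = 4

Step 2 — sample variances and covariances s[i,j] = (1/(n-1)) · Σ_k (x_{k,i} - mean_i) · (x_{k,j} - mean_j), with n-1 = 3:
  s[U,U] = ((-0.75)·(-0.75) + (2.25)·(2.25) + (-2.75)·(-2.75) + (1.25)·(1.25)) / 3 = 14.75/3 = 4.9167
  s[U,V] = ((-0.75)·(0) + (2.25)·(-1) + (-2.75)·(-2) + (1.25)·(3)) / 3 = 7/3 = 2.3333
  s[U,W] = ((-0.75)·(0) + (2.25)·(2) + (-2.75)·(-1) + (1.25)·(-1)) / 3 = 6/3 = 2
  s[V,V] = ((0)·(0) + (-1)·(-1) + (-2)·(-2) + (3)·(3)) / 3 = 14/3 = 4.6667
  s[V,W] = ((0)·(0) + (-1)·(2) + (-2)·(-1) + (3)·(-1)) / 3 = -3/3 = -1
  s[W,W] = ((0)·(0) + (2)·(2) + (-1)·(-1) + (-1)·(-1)) / 3 = 6/3 = 2
  Sample standard deviations s_i = √(s[i,i]):
  s(U) = √(4.9167) = 2.2174
  s(V) = √(4.6667) = 2.1602
  s(W) = √(2) = 1.4142

Step 3 — r_{ij} = s_{ij} / (s_i · s_j):
  r[U,U] = 1 (diagonal).
  r[U,V] = 2.3333 / (2.2174 · 2.1602) = 2.3333 / 4.79 = 0.4871
  r[U,W] = 2 / (2.2174 · 1.4142) = 2 / 3.1358 = 0.6378
  r[V,V] = 1 (diagonal).
  r[V,W] = -1 / (2.1602 · 1.4142) = -1 / 3.0551 = -0.3273
  r[W,W] = 1 (diagonal).

R is symmetric with unit diagonal. Assembling:

R = [[1, 0.4871, 0.6378],
 [0.4871, 1, -0.3273],
 [0.6378, -0.3273, 1]]
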